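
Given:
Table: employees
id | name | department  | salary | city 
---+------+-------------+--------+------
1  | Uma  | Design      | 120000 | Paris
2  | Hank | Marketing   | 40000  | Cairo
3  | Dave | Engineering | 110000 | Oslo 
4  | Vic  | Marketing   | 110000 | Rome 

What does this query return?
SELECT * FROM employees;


SELECT * returns all 4 rows with all columns

4 rows:
1, Uma, Design, 120000, Paris
2, Hank, Marketing, 40000, Cairo
3, Dave, Engineering, 110000, Oslo
4, Vic, Marketing, 110000, Rome


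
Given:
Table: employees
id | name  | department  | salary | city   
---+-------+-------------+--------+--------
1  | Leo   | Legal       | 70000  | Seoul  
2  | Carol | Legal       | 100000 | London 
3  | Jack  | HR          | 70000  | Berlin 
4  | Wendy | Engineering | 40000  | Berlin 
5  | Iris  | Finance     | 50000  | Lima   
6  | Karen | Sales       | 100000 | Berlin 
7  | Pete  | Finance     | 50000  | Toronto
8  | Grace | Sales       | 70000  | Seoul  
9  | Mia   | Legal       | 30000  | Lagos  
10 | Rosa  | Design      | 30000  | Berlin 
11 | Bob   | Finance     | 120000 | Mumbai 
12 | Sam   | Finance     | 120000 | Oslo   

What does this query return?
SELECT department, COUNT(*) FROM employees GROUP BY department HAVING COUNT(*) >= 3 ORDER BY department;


Groups with count >= 3:
  Finance: 4 -> PASS
  Legal: 3 -> PASS
  Design: 1 -> filtered out
  Engineering: 1 -> filtered out
  HR: 1 -> filtered out
  Sales: 2 -> filtered out


2 groups:
Finance, 4
Legal, 3


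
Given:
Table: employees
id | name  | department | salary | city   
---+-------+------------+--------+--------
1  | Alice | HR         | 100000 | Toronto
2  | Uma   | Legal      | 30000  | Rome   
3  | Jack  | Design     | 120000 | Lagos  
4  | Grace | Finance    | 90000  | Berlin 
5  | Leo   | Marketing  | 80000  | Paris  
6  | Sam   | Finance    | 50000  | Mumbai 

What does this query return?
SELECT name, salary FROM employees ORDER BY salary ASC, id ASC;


Sorting by salary ASC, then id ASC for ties

6 rows:
Uma, 30000
Sam, 50000
Leo, 80000
Grace, 90000
Alice, 100000
Jack, 120000


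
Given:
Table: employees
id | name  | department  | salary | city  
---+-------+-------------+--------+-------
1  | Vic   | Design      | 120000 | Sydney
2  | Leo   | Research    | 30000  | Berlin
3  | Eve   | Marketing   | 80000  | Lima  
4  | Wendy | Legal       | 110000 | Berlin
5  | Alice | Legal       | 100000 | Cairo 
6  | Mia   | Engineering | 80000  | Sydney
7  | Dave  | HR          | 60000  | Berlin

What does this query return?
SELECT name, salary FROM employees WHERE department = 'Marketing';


Filtering: department = 'Marketing'
Matching rows: 1

1 rows:
Eve, 80000


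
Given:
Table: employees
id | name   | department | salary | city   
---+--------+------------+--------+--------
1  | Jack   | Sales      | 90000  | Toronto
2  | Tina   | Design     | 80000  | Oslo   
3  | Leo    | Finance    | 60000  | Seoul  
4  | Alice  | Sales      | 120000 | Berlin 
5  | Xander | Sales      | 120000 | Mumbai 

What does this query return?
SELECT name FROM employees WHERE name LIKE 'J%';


LIKE 'J%' matches names starting with 'J'
Matching: 1

1 rows:
Jack


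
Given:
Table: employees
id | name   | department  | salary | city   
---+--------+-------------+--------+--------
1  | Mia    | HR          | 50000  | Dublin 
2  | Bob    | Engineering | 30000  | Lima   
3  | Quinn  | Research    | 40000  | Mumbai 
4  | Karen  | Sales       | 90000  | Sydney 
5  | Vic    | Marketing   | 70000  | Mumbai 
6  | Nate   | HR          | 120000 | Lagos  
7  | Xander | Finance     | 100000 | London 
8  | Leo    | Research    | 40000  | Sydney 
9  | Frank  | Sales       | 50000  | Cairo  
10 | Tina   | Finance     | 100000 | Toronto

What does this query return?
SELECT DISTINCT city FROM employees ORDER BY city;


All 'city' values (row order): Dublin, Lima, Mumbai, Sydney, Mumbai, Lagos, London, Sydney, Cairo, Toronto
Removing duplicates leaves 8 unique value(s).

8 values:
Cairo
Dublin
Lagos
Lima
London
Mumbai
Sydney
Toronto


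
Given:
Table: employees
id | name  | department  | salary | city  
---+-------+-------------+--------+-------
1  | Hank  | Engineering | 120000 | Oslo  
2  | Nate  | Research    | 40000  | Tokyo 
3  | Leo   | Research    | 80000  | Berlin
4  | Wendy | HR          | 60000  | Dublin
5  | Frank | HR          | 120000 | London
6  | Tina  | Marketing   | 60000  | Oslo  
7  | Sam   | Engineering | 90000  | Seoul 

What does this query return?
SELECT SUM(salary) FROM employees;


SUM(salary) = 120000 + 40000 + 80000 + 60000 + 120000 + 60000 + 90000 = 570000

570000


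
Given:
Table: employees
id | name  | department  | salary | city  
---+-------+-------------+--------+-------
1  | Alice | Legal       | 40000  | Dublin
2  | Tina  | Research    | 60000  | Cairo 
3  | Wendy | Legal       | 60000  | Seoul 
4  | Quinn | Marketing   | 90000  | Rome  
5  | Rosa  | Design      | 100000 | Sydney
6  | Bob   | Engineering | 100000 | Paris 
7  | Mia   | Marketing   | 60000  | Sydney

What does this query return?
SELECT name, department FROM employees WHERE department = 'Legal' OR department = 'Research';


Filtering: department = 'Legal' OR 'Research'
Matching: 3 rows

3 rows:
Alice, Legal
Tina, Research
Wendy, Legal


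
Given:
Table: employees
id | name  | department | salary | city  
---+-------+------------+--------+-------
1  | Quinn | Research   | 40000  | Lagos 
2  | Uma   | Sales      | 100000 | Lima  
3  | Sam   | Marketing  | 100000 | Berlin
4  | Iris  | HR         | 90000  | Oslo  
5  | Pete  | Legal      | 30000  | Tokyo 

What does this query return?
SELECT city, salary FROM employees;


Projecting columns: city, salary

5 rows:
Lagos, 40000
Lima, 100000
Berlin, 100000
Oslo, 90000
Tokyo, 30000


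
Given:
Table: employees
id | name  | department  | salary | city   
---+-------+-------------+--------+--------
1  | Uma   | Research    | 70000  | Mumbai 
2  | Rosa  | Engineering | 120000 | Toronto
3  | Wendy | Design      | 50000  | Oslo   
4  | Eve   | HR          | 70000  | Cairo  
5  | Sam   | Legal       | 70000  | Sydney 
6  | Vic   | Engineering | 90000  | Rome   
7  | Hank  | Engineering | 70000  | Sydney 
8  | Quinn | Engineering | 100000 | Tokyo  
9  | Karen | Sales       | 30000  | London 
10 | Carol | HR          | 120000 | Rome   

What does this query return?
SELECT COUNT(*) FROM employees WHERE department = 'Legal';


Counting rows where department = 'Legal'
  Sam -> MATCH


1


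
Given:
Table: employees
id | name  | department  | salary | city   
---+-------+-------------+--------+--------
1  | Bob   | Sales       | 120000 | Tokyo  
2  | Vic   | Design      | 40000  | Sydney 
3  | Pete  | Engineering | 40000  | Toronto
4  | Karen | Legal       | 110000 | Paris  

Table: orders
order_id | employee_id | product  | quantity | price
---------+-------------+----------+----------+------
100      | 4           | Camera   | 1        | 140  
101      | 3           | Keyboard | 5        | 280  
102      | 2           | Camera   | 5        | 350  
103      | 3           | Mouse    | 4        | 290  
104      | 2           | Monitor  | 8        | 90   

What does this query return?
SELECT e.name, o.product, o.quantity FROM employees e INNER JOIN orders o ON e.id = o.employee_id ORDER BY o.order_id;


Joining employees.id = orders.employee_id:
  employee Karen (id=4) -> order Camera
  employee Pete (id=3) -> order Keyboard
  employee Vic (id=2) -> order Camera
  employee Pete (id=3) -> order Mouse
  employee Vic (id=2) -> order Monitor


5 rows:
Karen, Camera, 1
Pete, Keyboard, 5
Vic, Camera, 5
Pete, Mouse, 4
Vic, Monitor, 8


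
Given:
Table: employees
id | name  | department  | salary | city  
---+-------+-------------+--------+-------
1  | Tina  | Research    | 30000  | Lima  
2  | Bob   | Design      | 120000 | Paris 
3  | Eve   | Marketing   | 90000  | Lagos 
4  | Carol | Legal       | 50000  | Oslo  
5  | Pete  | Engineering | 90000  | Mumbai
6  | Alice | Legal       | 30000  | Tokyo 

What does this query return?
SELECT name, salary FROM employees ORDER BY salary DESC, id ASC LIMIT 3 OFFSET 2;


Sort by salary DESC (id ASC tiebreak), then skip 2 and take 3
Rows 3 through 5

3 rows:
Pete, 90000
Carol, 50000
Tina, 30000


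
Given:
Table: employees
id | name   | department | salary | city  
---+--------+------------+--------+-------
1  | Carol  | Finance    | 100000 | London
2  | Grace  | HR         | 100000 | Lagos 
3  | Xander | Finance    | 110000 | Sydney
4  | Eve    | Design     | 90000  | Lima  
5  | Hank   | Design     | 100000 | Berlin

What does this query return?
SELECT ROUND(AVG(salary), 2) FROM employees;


SUM(salary) = 500000
COUNT = 5
ROUND(AVG, 2) = ROUND(500000 / 5, 2) = 100000.0

100000.0


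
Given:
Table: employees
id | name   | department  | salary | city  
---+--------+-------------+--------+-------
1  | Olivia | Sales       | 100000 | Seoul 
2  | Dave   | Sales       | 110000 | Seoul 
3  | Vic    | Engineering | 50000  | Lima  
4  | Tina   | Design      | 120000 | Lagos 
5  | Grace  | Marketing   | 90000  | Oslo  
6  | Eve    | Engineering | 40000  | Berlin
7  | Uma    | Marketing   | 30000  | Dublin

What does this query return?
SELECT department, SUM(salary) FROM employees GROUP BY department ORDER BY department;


Summing salary within each department:
  Design: 120000 = 120000
  Engineering: 50000 + 40000 = 90000
  Marketing: 90000 + 30000 = 120000
  Sales: 100000 + 110000 = 210000


4 groups:
Design, 120000
Engineering, 90000
Marketing, 120000
Sales, 210000


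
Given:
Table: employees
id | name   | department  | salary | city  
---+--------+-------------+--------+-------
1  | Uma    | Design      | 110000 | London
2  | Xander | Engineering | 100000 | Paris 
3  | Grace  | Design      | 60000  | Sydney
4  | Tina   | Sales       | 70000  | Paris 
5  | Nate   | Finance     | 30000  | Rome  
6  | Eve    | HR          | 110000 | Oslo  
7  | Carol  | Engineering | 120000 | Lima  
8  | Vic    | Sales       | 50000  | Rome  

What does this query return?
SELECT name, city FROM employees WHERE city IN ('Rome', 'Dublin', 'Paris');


Filtering: city IN ('Rome', 'Dublin', 'Paris')
Matching: 4 rows

4 rows:
Xander, Paris
Tina, Paris
Nate, Rome
Vic, Rome


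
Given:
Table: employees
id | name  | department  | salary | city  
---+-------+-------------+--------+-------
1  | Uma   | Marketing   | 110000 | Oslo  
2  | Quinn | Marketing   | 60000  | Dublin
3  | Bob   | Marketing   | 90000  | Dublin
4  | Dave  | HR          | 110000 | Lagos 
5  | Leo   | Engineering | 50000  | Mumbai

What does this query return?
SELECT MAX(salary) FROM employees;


Salaries: 110000, 60000, 90000, 110000, 50000
MAX = 110000

110000


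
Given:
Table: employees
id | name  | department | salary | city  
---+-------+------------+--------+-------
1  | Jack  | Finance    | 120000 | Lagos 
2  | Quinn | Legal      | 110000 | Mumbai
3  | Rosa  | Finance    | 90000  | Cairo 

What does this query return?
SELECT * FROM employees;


SELECT * returns all 3 rows with all columns

3 rows:
1, Jack, Finance, 120000, Lagos
2, Quinn, Legal, 110000, Mumbai
3, Rosa, Finance, 90000, Cairo


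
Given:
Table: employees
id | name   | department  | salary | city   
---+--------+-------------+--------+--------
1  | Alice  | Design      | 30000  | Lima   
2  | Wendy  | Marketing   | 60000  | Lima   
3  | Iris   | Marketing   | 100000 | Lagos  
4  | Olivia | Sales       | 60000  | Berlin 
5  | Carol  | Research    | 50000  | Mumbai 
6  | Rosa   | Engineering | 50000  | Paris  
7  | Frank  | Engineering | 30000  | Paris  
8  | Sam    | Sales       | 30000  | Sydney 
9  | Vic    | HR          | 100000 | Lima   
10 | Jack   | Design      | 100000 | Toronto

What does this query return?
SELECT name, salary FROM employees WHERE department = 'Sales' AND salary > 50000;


Filtering: department = 'Sales' AND salary > 50000
Matching: 1 rows

1 rows:
Olivia, 60000


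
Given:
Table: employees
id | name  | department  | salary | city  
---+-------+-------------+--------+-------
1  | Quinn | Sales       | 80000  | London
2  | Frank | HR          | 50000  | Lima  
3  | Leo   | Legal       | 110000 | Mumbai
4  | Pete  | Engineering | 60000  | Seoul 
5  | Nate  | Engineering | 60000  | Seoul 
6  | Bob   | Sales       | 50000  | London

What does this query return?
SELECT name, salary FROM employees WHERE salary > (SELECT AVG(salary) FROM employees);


Subquery: AVG(salary) = 68333.33
Filtering: salary > 68333.33
  Quinn (80000) -> MATCH
  Leo (110000) -> MATCH


2 rows:
Quinn, 80000
Leo, 110000


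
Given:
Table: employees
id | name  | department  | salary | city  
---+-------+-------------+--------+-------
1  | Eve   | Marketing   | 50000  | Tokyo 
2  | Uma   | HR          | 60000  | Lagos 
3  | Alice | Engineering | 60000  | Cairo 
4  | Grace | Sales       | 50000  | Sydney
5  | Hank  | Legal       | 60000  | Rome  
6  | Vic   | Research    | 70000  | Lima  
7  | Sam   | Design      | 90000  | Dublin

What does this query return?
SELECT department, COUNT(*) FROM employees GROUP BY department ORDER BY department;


Assigning each row to its department group:
  Eve -> Marketing
  Uma -> HR
  Alice -> Engineering
  Grace -> Sales
  Hank -> Legal
  Vic -> Research
  Sam -> Design


7 groups:
Design, 1
Engineering, 1
HR, 1
Legal, 1
Marketing, 1
Research, 1
Sales, 1


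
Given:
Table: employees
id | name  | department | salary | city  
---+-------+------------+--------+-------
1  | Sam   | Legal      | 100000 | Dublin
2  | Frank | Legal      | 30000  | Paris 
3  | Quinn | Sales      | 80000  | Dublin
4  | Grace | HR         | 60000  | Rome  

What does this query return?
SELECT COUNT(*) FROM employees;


COUNT(*) counts all rows

4


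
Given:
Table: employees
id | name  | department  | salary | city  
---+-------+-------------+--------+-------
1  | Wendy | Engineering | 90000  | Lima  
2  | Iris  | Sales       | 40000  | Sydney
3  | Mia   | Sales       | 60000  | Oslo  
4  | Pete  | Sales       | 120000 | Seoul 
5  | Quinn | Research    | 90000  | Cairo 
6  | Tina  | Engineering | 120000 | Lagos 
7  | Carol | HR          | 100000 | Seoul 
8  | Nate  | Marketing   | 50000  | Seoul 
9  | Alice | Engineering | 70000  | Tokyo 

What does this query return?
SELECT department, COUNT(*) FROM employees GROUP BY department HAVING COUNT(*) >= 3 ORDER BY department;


Groups with count >= 3:
  Engineering: 3 -> PASS
  Sales: 3 -> PASS
  HR: 1 -> filtered out
  Marketing: 1 -> filtered out
  Research: 1 -> filtered out


2 groups:
Engineering, 3
Sales, 3


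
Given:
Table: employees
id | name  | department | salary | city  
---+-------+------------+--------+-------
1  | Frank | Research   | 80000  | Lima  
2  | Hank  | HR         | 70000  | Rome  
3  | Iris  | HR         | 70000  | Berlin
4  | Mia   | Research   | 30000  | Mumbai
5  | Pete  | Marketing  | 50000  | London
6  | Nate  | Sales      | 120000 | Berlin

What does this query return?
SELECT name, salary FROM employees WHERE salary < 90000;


Filtering: salary < 90000
Matching: 5 rows

5 rows:
Frank, 80000
Hank, 70000
Iris, 70000
Mia, 30000
Pete, 50000


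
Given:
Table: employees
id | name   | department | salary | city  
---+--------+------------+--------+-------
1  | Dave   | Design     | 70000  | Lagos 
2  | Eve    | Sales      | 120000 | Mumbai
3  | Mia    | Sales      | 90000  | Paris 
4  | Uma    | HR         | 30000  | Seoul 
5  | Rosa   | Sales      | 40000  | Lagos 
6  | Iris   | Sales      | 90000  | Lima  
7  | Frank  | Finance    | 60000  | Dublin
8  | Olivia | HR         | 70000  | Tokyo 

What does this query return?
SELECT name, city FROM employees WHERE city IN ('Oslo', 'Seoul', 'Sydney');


Filtering: city IN ('Oslo', 'Seoul', 'Sydney')
Matching: 1 rows

1 rows:
Uma, Seoul


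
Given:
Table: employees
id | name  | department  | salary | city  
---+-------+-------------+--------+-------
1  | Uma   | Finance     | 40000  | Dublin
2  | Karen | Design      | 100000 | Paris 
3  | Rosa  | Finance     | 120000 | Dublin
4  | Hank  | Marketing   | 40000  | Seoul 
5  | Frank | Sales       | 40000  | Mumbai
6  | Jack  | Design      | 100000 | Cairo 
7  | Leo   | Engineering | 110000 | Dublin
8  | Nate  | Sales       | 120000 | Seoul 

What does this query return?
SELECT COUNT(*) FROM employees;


COUNT(*) counts all rows

8


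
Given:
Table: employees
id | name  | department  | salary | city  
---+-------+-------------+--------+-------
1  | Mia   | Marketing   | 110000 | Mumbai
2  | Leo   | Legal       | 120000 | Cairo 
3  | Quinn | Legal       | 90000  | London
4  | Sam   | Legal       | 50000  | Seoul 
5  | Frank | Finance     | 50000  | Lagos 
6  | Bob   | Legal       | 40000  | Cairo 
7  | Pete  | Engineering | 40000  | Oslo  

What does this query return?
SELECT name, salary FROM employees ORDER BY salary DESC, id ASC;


Sorting by salary DESC, then id ASC for ties

7 rows:
Leo, 120000
Mia, 110000
Quinn, 90000
Sam, 50000
Frank, 50000
Bob, 40000
Pete, 40000


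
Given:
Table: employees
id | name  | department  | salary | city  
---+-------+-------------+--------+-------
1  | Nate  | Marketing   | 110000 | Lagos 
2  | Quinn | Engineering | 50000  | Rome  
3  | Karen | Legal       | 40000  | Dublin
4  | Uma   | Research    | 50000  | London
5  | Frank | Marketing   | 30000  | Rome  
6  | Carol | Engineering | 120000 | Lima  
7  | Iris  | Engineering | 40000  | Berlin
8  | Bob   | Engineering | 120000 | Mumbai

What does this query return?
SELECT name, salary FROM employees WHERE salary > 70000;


Filtering: salary > 70000
Matching: 3 rows

3 rows:
Nate, 110000
Carol, 120000
Bob, 120000


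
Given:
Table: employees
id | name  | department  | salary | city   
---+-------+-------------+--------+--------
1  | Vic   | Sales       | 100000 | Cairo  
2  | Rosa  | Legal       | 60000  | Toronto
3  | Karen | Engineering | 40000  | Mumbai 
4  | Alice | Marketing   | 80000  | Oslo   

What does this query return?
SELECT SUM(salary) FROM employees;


SUM(salary) = 100000 + 60000 + 40000 + 80000 = 280000

280000


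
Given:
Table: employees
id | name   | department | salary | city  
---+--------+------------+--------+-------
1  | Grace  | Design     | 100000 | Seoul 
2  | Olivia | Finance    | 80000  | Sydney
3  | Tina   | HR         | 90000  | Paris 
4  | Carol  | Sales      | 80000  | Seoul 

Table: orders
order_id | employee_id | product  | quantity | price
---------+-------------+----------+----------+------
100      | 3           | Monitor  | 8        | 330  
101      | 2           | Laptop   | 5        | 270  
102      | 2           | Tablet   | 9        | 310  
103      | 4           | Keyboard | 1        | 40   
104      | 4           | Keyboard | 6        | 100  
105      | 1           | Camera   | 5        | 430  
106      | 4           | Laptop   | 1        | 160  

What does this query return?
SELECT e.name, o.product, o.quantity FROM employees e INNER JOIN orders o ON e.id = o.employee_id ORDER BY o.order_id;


Joining employees.id = orders.employee_id:
  employee Tina (id=3) -> order Monitor
  employee Olivia (id=2) -> order Laptop
  employee Olivia (id=2) -> order Tablet
  employee Carol (id=4) -> order Keyboard
  employee Carol (id=4) -> order Keyboard
  employee Grace (id=1) -> order Camera
  employee Carol (id=4) -> order Laptop


7 rows:
Tina, Monitor, 8
Olivia, Laptop, 5
Olivia, Tablet, 9
Carol, Keyboard, 1
Carol, Keyboard, 6
Grace, Camera, 5
Carol, Laptop, 1


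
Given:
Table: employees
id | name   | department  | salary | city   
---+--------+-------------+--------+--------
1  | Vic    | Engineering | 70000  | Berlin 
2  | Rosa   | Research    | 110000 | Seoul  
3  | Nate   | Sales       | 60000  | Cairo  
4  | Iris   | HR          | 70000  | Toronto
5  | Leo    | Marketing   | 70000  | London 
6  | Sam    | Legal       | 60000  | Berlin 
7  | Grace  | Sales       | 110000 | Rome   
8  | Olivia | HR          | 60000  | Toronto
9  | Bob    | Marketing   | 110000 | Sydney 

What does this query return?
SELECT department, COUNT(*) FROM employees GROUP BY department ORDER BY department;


Assigning each row to its department group:
  Vic -> Engineering
  Rosa -> Research
  Nate -> Sales
  Iris -> HR
  Leo -> Marketing
  Sam -> Legal
  Grace -> Sales
  Olivia -> HR
  Bob -> Marketing


6 groups:
Engineering, 1
HR, 2
Legal, 1
Marketing, 2
Research, 1
Sales, 2


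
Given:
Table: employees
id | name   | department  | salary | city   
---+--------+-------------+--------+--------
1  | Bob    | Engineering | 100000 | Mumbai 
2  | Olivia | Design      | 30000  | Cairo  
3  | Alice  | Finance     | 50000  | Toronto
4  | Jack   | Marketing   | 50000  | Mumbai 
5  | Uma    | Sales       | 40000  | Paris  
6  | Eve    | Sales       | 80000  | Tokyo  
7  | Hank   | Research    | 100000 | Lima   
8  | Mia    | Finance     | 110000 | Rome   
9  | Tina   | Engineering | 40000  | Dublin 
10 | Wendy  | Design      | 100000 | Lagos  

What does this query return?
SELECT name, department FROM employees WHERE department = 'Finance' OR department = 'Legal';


Filtering: department = 'Finance' OR 'Legal'
Matching: 2 rows

2 rows:
Alice, Finance
Mia, Finance


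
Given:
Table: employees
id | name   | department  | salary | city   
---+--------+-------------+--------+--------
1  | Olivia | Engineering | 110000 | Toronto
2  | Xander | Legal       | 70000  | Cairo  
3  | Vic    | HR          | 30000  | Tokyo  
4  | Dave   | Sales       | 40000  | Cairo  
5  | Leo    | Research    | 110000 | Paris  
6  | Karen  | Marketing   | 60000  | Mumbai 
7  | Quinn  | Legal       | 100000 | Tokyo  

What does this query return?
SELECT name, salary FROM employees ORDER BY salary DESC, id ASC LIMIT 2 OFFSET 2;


Sort by salary DESC (id ASC tiebreak), then skip 2 and take 2
Rows 3 through 4

2 rows:
Quinn, 100000
Xander, 70000


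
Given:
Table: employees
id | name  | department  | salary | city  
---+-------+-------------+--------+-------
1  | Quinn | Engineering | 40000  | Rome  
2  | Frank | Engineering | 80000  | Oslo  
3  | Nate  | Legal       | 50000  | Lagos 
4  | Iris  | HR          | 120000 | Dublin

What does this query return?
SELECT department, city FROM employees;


Projecting columns: department, city

4 rows:
Engineering, Rome
Engineering, Oslo
Legal, Lagos
HR, Dublin


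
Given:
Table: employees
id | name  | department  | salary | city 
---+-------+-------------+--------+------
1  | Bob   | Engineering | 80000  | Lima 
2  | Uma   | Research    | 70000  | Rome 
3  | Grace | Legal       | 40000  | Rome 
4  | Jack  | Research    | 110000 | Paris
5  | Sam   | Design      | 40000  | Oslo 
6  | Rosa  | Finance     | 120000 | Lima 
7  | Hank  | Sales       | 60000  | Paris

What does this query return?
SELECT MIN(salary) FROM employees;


Salaries: 80000, 70000, 40000, 110000, 40000, 120000, 60000
MIN = 40000

40000


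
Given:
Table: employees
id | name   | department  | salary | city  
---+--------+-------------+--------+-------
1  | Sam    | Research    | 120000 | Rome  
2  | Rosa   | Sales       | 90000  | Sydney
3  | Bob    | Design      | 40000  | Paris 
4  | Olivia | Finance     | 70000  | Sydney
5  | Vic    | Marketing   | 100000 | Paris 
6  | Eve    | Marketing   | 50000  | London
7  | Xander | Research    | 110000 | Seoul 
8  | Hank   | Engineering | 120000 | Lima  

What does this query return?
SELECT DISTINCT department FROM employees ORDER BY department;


All 'department' values (row order): Research, Sales, Design, Finance, Marketing, Marketing, Research, Engineering
Removing duplicates leaves 6 unique value(s).

6 values:
Design
Engineering
Finance
Marketing
Research
Sales


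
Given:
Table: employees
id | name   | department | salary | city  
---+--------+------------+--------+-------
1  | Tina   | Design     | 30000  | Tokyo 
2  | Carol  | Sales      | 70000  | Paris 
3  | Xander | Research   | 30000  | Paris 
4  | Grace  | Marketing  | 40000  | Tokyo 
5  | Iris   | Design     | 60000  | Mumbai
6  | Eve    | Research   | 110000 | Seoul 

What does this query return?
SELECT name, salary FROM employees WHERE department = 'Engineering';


Filtering: department = 'Engineering'
Matching rows: 0

Empty result set (0 rows)


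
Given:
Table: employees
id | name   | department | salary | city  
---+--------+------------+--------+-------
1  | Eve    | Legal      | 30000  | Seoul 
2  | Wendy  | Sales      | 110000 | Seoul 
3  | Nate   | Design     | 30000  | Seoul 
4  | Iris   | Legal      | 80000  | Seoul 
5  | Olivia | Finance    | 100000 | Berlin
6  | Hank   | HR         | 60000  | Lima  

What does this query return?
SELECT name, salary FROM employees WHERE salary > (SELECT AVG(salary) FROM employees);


Subquery: AVG(salary) = 68333.33
Filtering: salary > 68333.33
  Wendy (110000) -> MATCH
  Iris (80000) -> MATCH
  Olivia (100000) -> MATCH


3 rows:
Wendy, 110000
Iris, 80000
Olivia, 100000


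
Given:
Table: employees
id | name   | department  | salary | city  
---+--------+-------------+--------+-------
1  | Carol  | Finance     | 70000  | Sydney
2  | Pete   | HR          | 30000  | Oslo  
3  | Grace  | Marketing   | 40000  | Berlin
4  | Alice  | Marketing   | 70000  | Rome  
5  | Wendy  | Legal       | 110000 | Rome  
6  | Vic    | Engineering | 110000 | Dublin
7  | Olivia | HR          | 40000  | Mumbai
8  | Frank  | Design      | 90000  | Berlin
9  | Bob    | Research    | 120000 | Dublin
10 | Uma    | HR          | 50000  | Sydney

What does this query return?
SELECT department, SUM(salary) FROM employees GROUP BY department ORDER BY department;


Summing salary within each department:
  Design: 90000 = 90000
  Engineering: 110000 = 110000
  Finance: 70000 = 70000
  HR: 30000 + 40000 + 50000 = 120000
  Legal: 110000 = 110000
  Marketing: 40000 + 70000 = 110000
  Research: 120000 = 120000


7 groups:
Design, 90000
Engineering, 110000
Finance, 70000
HR, 120000
Legal, 110000
Marketing, 110000
Research, 120000


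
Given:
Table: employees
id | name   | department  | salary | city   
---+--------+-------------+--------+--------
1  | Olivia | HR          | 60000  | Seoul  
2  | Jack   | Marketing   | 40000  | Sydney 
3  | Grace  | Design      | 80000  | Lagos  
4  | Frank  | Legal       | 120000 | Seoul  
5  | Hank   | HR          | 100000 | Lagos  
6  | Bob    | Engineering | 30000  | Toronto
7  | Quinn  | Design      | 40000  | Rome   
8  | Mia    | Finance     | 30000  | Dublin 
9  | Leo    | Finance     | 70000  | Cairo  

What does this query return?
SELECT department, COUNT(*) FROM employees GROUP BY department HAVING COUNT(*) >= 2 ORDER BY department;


Groups with count >= 2:
  Design: 2 -> PASS
  Finance: 2 -> PASS
  HR: 2 -> PASS
  Engineering: 1 -> filtered out
  Legal: 1 -> filtered out
  Marketing: 1 -> filtered out


3 groups:
Design, 2
Finance, 2
HR, 2


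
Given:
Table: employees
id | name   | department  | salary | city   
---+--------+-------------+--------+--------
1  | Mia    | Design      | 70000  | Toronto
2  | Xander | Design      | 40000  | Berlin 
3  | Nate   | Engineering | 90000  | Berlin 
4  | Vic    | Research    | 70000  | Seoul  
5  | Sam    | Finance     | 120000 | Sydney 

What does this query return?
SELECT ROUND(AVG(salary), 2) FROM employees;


SUM(salary) = 390000
COUNT = 5
ROUND(AVG, 2) = ROUND(390000 / 5, 2) = 78000.0

78000.0


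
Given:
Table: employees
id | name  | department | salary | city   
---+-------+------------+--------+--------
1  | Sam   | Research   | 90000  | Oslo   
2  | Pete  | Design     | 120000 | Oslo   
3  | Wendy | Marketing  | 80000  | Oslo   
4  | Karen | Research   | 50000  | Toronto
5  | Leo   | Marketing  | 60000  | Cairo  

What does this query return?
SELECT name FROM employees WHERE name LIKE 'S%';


LIKE 'S%' matches names starting with 'S'
Matching: 1

1 rows:
Sam


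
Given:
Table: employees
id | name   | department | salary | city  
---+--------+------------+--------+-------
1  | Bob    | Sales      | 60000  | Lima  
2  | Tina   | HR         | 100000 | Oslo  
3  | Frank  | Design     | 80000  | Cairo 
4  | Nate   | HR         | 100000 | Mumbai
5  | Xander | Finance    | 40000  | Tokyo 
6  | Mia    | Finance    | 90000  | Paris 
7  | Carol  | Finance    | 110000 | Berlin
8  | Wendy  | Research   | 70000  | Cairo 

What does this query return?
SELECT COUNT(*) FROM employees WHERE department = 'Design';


Counting rows where department = 'Design'
  Frank -> MATCH


1


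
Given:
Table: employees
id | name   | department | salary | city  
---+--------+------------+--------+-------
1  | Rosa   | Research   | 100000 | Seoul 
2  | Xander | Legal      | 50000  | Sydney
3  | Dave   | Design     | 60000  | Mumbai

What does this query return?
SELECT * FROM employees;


SELECT * returns all 3 rows with all columns

3 rows:
1, Rosa, Research, 100000, Seoul
2, Xander, Legal, 50000, Sydney
3, Dave, Design, 60000, Mumbai


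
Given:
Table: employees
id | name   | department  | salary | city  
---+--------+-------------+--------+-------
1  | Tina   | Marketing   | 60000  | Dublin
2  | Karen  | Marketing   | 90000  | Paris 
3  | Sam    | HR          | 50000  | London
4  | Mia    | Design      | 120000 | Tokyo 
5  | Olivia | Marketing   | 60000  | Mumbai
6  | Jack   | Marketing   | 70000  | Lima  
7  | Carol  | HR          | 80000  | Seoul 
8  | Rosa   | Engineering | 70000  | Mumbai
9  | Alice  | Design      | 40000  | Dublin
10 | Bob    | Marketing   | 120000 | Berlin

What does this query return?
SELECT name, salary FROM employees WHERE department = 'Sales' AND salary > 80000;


Filtering: department = 'Sales' AND salary > 80000
Matching: 0 rows

Empty result set (0 rows)


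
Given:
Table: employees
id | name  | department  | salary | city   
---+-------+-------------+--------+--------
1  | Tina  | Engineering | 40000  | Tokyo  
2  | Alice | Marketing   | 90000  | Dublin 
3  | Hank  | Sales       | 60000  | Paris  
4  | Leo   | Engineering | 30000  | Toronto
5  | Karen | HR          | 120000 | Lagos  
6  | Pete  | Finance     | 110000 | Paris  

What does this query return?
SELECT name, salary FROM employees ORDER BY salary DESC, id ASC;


Sorting by salary DESC, then id ASC for ties

6 rows:
Karen, 120000
Pete, 110000
Alice, 90000
Hank, 60000
Tina, 40000
Leo, 30000


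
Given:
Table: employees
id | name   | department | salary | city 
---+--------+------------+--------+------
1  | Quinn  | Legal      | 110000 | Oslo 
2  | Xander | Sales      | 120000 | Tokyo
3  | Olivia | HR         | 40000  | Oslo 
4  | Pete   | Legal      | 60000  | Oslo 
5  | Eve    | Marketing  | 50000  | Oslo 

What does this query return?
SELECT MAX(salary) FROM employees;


Salaries: 110000, 120000, 40000, 60000, 50000
MAX = 120000

120000


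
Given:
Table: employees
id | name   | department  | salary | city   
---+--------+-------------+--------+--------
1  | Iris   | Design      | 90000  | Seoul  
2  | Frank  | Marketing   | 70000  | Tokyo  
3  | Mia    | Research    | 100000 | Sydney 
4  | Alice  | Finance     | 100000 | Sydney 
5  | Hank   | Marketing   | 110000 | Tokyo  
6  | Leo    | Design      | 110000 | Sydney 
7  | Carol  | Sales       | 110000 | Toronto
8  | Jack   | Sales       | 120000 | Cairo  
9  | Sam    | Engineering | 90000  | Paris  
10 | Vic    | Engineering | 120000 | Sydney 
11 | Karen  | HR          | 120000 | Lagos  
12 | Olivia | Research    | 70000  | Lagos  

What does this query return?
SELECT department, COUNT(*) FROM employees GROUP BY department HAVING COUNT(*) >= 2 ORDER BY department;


Groups with count >= 2:
  Design: 2 -> PASS
  Engineering: 2 -> PASS
  Marketing: 2 -> PASS
  Research: 2 -> PASS
  Sales: 2 -> PASS
  Finance: 1 -> filtered out
  HR: 1 -> filtered out


5 groups:
Design, 2
Engineering, 2
Marketing, 2
Research, 2
Sales, 2


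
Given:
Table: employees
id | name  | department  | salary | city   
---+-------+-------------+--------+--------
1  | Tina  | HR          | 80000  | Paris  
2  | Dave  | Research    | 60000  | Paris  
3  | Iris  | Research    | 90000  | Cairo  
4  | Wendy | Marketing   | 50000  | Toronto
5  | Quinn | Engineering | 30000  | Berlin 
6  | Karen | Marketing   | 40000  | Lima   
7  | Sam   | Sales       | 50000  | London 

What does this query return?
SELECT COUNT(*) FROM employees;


COUNT(*) counts all rows

7


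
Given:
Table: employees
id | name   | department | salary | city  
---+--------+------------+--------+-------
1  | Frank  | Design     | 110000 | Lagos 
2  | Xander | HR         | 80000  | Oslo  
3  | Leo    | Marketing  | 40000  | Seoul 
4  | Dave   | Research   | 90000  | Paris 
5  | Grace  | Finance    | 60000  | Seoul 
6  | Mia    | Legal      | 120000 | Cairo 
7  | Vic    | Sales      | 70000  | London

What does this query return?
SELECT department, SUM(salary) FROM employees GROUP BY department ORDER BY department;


Summing salary within each department:
  Design: 110000 = 110000
  Finance: 60000 = 60000
  HR: 80000 = 80000
  Legal: 120000 = 120000
  Marketing: 40000 = 40000
  Research: 90000 = 90000
  Sales: 70000 = 70000


7 groups:
Design, 110000
Finance, 60000
HR, 80000
Legal, 120000
Marketing, 40000
Research, 90000
Sales, 70000


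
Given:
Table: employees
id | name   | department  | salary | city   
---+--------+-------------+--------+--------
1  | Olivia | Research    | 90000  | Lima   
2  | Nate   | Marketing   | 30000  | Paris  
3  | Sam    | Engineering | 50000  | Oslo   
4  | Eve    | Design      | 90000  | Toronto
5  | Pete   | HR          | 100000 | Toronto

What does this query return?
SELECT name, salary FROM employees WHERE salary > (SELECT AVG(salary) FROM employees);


Subquery: AVG(salary) = 72000.0
Filtering: salary > 72000.0
  Olivia (90000) -> MATCH
  Eve (90000) -> MATCH
  Pete (100000) -> MATCH


3 rows:
Olivia, 90000
Eve, 90000
Pete, 100000


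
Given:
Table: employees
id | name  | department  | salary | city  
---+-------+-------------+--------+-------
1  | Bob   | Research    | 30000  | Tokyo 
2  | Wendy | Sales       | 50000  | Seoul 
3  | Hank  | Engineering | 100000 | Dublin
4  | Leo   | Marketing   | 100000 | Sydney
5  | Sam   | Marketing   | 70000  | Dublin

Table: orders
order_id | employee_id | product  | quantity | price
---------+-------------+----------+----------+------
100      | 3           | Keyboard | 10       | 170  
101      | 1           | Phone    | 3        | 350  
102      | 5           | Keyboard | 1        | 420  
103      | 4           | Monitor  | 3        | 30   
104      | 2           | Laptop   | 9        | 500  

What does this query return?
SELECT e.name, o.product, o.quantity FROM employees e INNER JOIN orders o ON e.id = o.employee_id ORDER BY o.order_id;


Joining employees.id = orders.employee_id:
  employee Hank (id=3) -> order Keyboard
  employee Bob (id=1) -> order Phone
  employee Sam (id=5) -> order Keyboard
  employee Leo (id=4) -> order Monitor
  employee Wendy (id=2) -> order Laptop


5 rows:
Hank, Keyboard, 10
Bob, Phone, 3
Sam, Keyboard, 1
Leo, Monitor, 3
Wendy, Laptop, 9


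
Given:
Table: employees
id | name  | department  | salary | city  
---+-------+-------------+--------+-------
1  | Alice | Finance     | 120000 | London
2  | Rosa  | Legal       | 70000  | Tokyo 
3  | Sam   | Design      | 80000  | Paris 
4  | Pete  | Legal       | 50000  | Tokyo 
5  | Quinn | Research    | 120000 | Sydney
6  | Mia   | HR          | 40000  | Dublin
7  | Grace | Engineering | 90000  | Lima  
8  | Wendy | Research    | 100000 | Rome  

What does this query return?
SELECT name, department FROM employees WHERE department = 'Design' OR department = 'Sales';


Filtering: department = 'Design' OR 'Sales'
Matching: 1 rows

1 rows:
Sam, Design


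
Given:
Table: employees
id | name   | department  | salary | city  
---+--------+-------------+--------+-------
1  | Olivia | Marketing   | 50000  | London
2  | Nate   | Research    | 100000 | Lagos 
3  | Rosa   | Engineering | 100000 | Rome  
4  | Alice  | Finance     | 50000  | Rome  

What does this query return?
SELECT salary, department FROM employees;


Projecting columns: salary, department

4 rows:
50000, Marketing
100000, Research
100000, Engineering
50000, Finance


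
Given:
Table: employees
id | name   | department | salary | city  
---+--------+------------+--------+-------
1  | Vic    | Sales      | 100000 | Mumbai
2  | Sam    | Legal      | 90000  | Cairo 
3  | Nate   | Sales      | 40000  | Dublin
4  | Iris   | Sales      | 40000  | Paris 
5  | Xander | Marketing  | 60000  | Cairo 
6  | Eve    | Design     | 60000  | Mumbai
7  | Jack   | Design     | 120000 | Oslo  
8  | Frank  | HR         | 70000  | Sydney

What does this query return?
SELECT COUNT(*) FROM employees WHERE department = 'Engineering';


Counting rows where department = 'Engineering'


0


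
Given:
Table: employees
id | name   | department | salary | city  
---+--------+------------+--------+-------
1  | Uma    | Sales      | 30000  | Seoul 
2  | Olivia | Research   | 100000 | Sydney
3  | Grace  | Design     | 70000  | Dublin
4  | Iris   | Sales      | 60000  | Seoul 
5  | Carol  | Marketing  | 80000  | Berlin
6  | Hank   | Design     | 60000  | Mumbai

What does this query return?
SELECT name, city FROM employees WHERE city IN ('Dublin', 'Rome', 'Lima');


Filtering: city IN ('Dublin', 'Rome', 'Lima')
Matching: 1 rows

1 rows:
Grace, Dublin


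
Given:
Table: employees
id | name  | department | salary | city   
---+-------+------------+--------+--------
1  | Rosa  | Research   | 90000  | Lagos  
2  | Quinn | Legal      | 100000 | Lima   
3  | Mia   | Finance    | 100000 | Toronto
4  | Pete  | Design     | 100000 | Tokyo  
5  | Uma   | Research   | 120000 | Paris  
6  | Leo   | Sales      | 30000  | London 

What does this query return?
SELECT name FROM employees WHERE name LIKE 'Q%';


LIKE 'Q%' matches names starting with 'Q'
Matching: 1

1 rows:
Quinn


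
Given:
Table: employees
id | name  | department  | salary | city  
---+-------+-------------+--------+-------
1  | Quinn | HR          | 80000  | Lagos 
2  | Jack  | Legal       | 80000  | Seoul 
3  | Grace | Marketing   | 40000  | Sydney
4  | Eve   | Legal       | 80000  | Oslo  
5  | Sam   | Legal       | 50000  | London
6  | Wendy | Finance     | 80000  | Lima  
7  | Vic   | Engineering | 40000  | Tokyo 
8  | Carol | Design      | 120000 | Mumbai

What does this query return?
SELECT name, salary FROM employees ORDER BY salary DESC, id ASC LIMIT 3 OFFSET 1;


Sort by salary DESC (id ASC tiebreak), then skip 1 and take 3
Rows 2 through 4

3 rows:
Quinn, 80000
Jack, 80000
Eve, 80000


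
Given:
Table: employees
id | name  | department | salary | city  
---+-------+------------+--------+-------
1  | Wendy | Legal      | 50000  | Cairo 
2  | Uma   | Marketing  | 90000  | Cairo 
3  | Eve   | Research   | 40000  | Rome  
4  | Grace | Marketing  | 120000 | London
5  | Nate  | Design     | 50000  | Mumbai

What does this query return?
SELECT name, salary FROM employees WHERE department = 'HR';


Filtering: department = 'HR'
Matching rows: 0

Empty result set (0 rows)


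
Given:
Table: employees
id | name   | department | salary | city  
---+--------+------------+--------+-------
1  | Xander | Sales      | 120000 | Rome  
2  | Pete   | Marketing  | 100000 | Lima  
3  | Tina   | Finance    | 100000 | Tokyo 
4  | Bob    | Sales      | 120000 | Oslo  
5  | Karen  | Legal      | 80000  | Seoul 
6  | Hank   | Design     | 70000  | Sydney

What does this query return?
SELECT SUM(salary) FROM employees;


SUM(salary) = 120000 + 100000 + 100000 + 120000 + 80000 + 70000 = 590000

590000


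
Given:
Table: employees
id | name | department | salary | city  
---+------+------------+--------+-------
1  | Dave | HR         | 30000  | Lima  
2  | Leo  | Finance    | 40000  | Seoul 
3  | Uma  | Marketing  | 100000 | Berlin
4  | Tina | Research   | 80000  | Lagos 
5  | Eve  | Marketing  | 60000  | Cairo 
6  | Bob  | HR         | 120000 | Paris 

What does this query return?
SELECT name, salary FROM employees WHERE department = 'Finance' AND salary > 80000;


Filtering: department = 'Finance' AND salary > 80000
Matching: 0 rows

Empty result set (0 rows)


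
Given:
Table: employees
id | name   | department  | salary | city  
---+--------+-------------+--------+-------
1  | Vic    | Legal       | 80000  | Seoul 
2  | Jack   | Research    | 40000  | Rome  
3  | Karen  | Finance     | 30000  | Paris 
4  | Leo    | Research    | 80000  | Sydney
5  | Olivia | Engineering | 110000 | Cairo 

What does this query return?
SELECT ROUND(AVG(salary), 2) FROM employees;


SUM(salary) = 340000
COUNT = 5
ROUND(AVG, 2) = ROUND(340000 / 5, 2) = 68000.0

68000.0
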